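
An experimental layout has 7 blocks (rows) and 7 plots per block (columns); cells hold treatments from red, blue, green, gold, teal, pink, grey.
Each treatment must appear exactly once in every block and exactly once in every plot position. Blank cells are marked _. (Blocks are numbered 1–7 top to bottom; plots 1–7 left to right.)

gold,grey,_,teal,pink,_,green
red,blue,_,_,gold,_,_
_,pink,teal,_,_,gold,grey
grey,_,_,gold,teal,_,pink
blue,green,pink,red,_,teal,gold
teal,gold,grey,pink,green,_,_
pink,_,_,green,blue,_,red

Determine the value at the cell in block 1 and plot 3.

red

Block 2, plot 3: block 2 has {red, blue, gold} and plot 3 has {teal, pink, grey}, leaving only green.
Block 2, plot 4: block 2 has {red, blue, green, gold} and plot 4 has {red, green, gold, teal, pink}, leaving only grey.
Block 2, plot 6: block 2 has {red, blue, green, gold, grey} and plot 6 has {gold, teal}, leaving only pink.
Block 2, plot 7: block 2 has {red, blue, green, gold, pink, grey} and plot 7 has {red, green, gold, pink, grey}, leaving only teal.
Block 3, plot 1: block 3 has {gold, teal, pink, grey} and plot 1 has {red, blue, gold, teal, pink, grey}, leaving only green.
Block 3, plot 4: block 3 has {green, gold, teal, pink, grey} and plot 4 has {red, green, gold, teal, pink, grey}, leaving only blue.
Block 3, plot 5: block 3 has {blue, green, gold, teal, pink, grey} and plot 5 has {blue, green, gold, teal, pink}, leaving only red.
Block 4, plot 2: block 4 has {gold, teal, pink, grey} and plot 2 has {blue, green, gold, pink, grey}, leaving only red.
Block 4, plot 3: block 4 has {red, gold, teal, pink, grey} and plot 3 has {green, teal, pink, grey}, leaving only blue.
Block 1 already has {green, gold, teal, pink, grey} and plot 3 already has {blue, green, teal, pink, grey}, so block 1, plot 3 must be red.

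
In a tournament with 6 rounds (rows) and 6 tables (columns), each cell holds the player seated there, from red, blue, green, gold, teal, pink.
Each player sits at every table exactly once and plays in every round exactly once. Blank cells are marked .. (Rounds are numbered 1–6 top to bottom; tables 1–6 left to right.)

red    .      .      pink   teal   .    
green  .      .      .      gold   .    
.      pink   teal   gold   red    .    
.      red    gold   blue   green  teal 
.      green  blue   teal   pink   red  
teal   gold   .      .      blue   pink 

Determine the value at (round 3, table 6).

Round 1, table 2: round 1 has {red, teal, pink} and table 2 has {red, green, gold, pink}, leaving only blue.
Round 1, table 3: round 1 has {red, blue, teal, pink} and table 3 has {blue, gold, teal}, leaving only green.
Round 1, table 6: round 1 has {red, blue, green, teal, pink} and table 6 has {red, teal, pink}, leaving only gold.
Round 2, table 2: round 2 has {green, gold} and table 2 has {red, blue, green, gold, pink}, leaving only teal.
Round 2, table 4: round 2 has {green, gold, teal} and table 4 has {blue, gold, teal, pink}, leaving only red.
Round 2, table 3: round 2 has {red, green, gold, teal} and table 3 has {blue, green, gold, teal}, leaving only pink.
Round 2, table 6: round 2 has {red, green, gold, teal, pink} and table 6 has {red, gold, teal, pink}, leaving only blue.
Round 3 already has {red, gold, teal, pink} and table 6 already has {red, blue, gold, teal, pink}, so round 3, table 6 must be green.

green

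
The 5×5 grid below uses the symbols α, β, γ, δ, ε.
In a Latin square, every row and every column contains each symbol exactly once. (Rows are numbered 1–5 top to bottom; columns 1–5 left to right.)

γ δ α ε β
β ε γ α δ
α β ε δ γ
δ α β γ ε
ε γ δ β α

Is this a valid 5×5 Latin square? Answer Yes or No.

Yes

Each row is a permutation of the 5 symbols, and so is each column.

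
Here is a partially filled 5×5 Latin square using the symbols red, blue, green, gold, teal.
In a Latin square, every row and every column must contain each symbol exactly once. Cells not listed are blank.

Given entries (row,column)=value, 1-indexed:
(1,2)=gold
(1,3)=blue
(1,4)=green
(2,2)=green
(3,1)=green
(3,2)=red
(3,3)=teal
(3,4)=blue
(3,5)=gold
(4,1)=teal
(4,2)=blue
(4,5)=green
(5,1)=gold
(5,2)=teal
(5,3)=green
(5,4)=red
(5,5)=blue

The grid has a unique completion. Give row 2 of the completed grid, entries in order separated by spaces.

blue green gold teal red

Row 1, column 1: row 1 has {blue, green, gold} and column 1 has {green, gold, teal}, leaving only red.
Row 2, column 1: row 2 has {green} and column 1 has {red, green, gold, teal}, leaving only blue.
Row 1, column 5: row 1 has {red, blue, green, gold} and column 5 has {blue, green, gold}, leaving only teal.
Row 2, column 5: row 2 has {blue, green} and column 5 has {blue, green, gold, teal}, leaving only red.
Row 2, column 3: row 2 has {red, blue, green} and column 3 has {blue, green, teal}, leaving only gold.
Row 2, column 4: row 2 has {red, blue, green, gold} and column 4 has {red, blue, green}, leaving only teal.
So row 2 reads: blue green gold teal red.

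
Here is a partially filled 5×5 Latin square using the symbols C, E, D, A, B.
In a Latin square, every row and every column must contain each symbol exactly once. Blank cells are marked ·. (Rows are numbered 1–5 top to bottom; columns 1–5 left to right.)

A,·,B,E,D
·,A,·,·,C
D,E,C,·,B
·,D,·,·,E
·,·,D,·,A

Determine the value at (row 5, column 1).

E

Row 1, column 2: row 1 has {E, D, A, B} and column 2 has {E, D, A}, leaving only C.
Row 2, column 3: row 2 has {C, A} and column 3 has {C, D, B}, leaving only E.
Row 2, column 1: row 2 has {C, E, A} and column 1 has {D, A}, leaving only B.
Row 2, column 4: row 2 has {C, E, A, B} and column 4 has {E}, leaving only D.
Row 3, column 4: row 3 has {C, E, D, B} and column 4 has {E, D}, leaving only A.
Row 4, column 1: row 4 has {E, D} and column 1 has {D, A, B}, leaving only C.
Row 5 already has {D, A} and column 1 already has {C, D, A, B}, so row 5, column 1 must be E.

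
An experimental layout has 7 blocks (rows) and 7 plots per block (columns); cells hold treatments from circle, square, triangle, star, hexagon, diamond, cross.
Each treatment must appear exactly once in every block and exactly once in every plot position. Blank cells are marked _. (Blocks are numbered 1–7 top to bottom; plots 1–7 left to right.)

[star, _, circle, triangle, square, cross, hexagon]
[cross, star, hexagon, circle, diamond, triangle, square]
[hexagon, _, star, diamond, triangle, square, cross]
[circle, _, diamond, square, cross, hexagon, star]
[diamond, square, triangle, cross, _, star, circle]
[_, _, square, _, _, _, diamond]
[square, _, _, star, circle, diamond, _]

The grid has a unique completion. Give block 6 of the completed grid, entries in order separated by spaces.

triangle cross square hexagon star circle diamond

Block 6, plot 1: block 6 has {square, diamond} and plot 1 has {circle, square, star, hexagon, diamond, cross}, leaving only triangle.
Block 6, plot 4: block 6 has {square, triangle, diamond} and plot 4 has {circle, square, triangle, star, diamond, cross}, leaving only hexagon.
Block 6, plot 5: block 6 has {square, triangle, hexagon, diamond} and plot 5 has {circle, square, triangle, diamond, cross}, leaving only star.
Block 6, plot 6: block 6 has {square, triangle, star, hexagon, diamond} and plot 6 has {square, triangle, star, hexagon, diamond, cross}, leaving only circle.
Block 6, plot 2: block 6 has {circle, square, triangle, star, hexagon, diamond} and plot 2 has {square, star}, leaving only cross.
So block 6 reads: triangle cross square hexagon star circle diamond.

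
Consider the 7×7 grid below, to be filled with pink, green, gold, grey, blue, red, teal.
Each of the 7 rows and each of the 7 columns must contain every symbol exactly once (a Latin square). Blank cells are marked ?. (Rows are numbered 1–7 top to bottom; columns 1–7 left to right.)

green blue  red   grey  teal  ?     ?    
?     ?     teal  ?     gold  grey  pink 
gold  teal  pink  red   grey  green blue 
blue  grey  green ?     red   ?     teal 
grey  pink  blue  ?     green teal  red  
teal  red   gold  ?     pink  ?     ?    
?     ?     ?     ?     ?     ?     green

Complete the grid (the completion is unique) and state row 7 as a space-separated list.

pink gold grey teal blue red green

Row 7, column 2: row 7 has {green} and column 2 has {pink, grey, blue, red, teal}, leaving only gold.
Row 7, column 3: row 7 has {green, gold} and column 3 has {pink, green, gold, blue, red, teal}, leaving only grey.
Row 7, column 5: row 7 has {green, gold, grey} and column 5 has {pink, green, gold, grey, red, teal}, leaving only blue.
Row 1, column 7: row 1 has {green, grey, blue, red, teal} and column 7 has {pink, green, blue, red, teal}, leaving only gold.
Row 1, column 6: row 1 has {green, gold, grey, blue, red, teal} and column 6 has {green, grey, teal}, leaving only pink.
Row 7, column 6: row 7 has {green, gold, grey, blue} and column 6 has {pink, green, grey, teal}, leaving only red.
Row 7, column 1: row 7 has {green, gold, grey, blue, red} and column 1 has {green, gold, grey, blue, teal}, leaving only pink.
Row 7, column 4: row 7 has {pink, green, gold, grey, blue, red} and column 4 has {grey, red}, leaving only teal.
So row 7 reads: pink gold grey teal blue red green.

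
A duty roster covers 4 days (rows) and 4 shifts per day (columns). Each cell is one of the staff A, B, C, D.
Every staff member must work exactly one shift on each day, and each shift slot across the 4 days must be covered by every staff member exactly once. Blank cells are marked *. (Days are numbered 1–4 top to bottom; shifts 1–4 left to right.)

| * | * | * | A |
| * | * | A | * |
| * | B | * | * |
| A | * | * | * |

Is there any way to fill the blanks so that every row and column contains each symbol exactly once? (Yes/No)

No

Day 1, shift 2 is narrowed to {C, D}, and trying each in turn leads to a cell whose day and shift between them rule out every symbol. The grid has no valid completion.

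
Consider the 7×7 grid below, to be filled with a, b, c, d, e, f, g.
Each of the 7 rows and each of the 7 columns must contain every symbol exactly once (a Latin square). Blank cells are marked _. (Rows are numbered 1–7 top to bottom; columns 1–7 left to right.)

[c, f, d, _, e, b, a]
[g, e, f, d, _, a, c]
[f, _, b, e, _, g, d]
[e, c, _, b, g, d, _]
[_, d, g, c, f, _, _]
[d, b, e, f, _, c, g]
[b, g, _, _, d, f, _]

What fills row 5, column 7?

Row 1, column 4: row 1 has {a, b, c, d, e, f} and column 4 has {b, c, d, e, f}, leaving only g.
Row 2, column 5: row 2 has {a, c, d, e, f, g} and column 5 has {d, e, f, g}, leaving only b.
Row 3, column 2: row 3 has {b, d, e, f, g} and column 2 has {b, c, d, e, f, g}, leaving only a.
Row 3, column 5: row 3 has {a, b, d, e, f, g} and column 5 has {b, d, e, f, g}, leaving only c.
Row 4, column 3: row 4 has {b, c, d, e, g} and column 3 has {b, d, e, f, g}, leaving only a.
Row 4, column 7: row 4 has {a, b, c, d, e, g} and column 7 has {a, c, d, g}, leaving only f.
Row 5, column 1: row 5 has {c, d, f, g} and column 1 has {b, c, d, e, f, g}, leaving only a.
Row 5, column 6: row 5 has {a, c, d, f, g} and column 6 has {a, b, c, d, f, g}, leaving only e.
Row 5 already has {a, c, d, e, f, g} and column 7 already has {a, c, d, f, g}, so row 5, column 7 must be b.

b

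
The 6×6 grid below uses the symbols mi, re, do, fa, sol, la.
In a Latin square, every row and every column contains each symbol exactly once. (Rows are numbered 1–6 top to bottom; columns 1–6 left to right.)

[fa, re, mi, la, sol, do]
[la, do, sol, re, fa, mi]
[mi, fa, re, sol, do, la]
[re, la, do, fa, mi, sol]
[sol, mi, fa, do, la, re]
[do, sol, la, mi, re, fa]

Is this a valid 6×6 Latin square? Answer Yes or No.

Yes

Each row is a permutation of the 6 symbols, and so is each column.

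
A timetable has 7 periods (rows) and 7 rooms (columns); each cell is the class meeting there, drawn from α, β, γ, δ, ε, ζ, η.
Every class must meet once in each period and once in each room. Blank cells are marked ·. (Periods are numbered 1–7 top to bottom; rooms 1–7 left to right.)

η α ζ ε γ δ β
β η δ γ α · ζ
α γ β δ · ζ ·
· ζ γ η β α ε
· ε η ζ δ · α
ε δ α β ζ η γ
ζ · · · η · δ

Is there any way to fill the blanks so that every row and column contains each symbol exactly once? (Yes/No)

Yes

No period or room among the givens repeats a symbol, and propagating forced cells runs into no contradiction.
One valid completion exists (for instance, η α ζ ε γ δ β / β η δ γ α ε ζ / α γ β δ ε ζ η / δ ζ γ η β α ε / γ ε η ζ δ β α / ε δ α β ζ η γ / ζ β ε α η γ δ).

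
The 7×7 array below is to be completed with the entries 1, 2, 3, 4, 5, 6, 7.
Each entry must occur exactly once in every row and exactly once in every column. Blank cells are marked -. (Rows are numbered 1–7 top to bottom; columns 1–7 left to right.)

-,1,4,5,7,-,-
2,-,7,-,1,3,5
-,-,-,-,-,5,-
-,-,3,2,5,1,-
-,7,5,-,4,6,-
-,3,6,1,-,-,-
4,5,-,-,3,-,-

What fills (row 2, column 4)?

4

Row 1, column 6: row 1 has {1, 4, 5, 7} and column 6 has {1, 3, 5, 6}, leaving only 2.
Row 5, column 4: row 5 has {4, 5, 6, 7} and column 4 has {1, 2, 5}, leaving only 3.
Row 5, column 1: row 5 has {3, 4, 5, 6, 7} and column 1 has {2, 4}, leaving only 1.
Row 5, column 7: row 5 has {1, 3, 4, 5, 6, 7} and column 7 has {5}, leaving only 2.
Row 6, column 5: row 6 has {1, 3, 6} and column 5 has {1, 3, 4, 5, 7}, leaving only 2.
Row 3, column 5: row 3 has {5} and column 5 has {1, 2, 3, 4, 5, 7}, leaving only 6.
Row 7, column 6: row 7 has {3, 4, 5} and column 6 has {1, 2, 3, 5, 6}, leaving only 7.
Row 6, column 6: row 6 has {1, 2, 3, 6} and column 6 has {1, 2, 3, 5, 6, 7}, leaving only 4.
Row 6, column 7: row 6 has {1, 2, 3, 4, 6} and column 7 has {2, 5}, leaving only 7.
Row 6, column 1: row 6 has {1, 2, 3, 4, 6, 7} and column 1 has {1, 2, 4}, leaving only 5.
Row 7, column 4: row 7 has {3, 4, 5, 7} and column 4 has {1, 2, 3, 5}, leaving only 6.
Row 2 already has {1, 2, 3, 5, 7} and column 4 already has {1, 2, 3, 5, 6}, so row 2, column 4 must be 4.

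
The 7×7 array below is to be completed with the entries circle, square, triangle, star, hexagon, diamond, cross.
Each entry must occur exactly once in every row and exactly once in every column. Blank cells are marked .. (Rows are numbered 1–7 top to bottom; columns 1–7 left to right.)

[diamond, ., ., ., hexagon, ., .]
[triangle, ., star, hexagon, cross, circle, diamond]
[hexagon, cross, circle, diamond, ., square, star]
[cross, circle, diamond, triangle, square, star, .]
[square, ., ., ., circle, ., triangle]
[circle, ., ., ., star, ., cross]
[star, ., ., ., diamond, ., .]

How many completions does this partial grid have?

Row 1, column 2: eliminating its row and column leaves {square, triangle, star}.
Row 1, column 3: eliminating its row and column leaves {square, triangle, cross}.
Row 1, column 4: eliminating its row and column leaves {circle, square, star, cross}.
Row 1, column 6: eliminating its row and column leaves {triangle, cross}.
Row 1, column 7: eliminating its row and column leaves {circle, square}.
Row 2, column 2: eliminating its row and column leaves {square}.
Row 3, column 5: eliminating its row and column leaves {triangle}.
Row 4, column 7: eliminating its row and column leaves {hexagon}.
Row 5, column 2: eliminating its row and column leaves {star, hexagon, diamond}.
Row 5, column 3: eliminating its row and column leaves {hexagon, cross}.
Row 5, column 4: eliminating its row and column leaves {star, cross}.
Row 5, column 6: eliminating its row and column leaves {hexagon, diamond, cross}.
Row 6, column 2: eliminating its row and column leaves {square, triangle, hexagon, diamond}.
Row 6, column 3: eliminating its row and column leaves {square, triangle, hexagon}.
Row 6, column 4: eliminating its row and column leaves {square}.
Row 6, column 6: eliminating its row and column leaves {triangle, hexagon, diamond}.
Row 7, column 2: eliminating its row and column leaves {square, triangle, hexagon}.
Row 7, column 3: eliminating its row and column leaves {square, triangle, hexagon, cross}.
Row 7, column 4: eliminating its row and column leaves {circle, square, cross}.
Row 7, column 6: eliminating its row and column leaves {triangle, hexagon, cross}.
Row 7, column 7: eliminating its row and column leaves {circle, square, hexagon}.
Enumerating the assignments across these blanks that avoid any row or column repeat gives 8 completions.

8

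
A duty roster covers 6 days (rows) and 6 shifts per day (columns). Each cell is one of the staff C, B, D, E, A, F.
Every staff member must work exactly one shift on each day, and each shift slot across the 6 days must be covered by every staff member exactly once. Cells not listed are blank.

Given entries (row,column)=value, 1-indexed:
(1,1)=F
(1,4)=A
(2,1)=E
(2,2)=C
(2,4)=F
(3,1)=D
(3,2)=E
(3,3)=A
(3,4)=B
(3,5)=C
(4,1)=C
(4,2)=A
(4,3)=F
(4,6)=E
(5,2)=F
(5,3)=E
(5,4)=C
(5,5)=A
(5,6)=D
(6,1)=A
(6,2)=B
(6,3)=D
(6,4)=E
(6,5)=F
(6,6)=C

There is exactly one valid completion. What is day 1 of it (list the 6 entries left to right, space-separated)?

F D C A E B

Day 1, shift 2: day 1 has {A, F} and shift 2 has {C, B, E, A, F}, leaving only D.
Day 1, shift 6: day 1 has {D, A, F} and shift 6 has {C, D, E}, leaving only B.
Day 1, shift 3: day 1 has {B, D, A, F} and shift 3 has {D, E, A, F}, leaving only C.
Day 1, shift 5: day 1 has {C, B, D, A, F} and shift 5 has {C, A, F}, leaving only E.
So day 1 reads: F D C A E B.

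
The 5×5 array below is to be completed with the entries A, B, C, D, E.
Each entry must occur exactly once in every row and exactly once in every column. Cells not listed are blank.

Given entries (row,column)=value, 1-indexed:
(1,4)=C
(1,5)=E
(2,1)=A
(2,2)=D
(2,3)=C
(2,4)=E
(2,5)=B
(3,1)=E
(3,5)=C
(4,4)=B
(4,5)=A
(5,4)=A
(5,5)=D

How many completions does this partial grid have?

3

Row 1, column 1: eliminating its row and column leaves {B, D}.
Row 1, column 2: eliminating its row and column leaves {A, B}.
Row 1, column 3: eliminating its row and column leaves {A, B, D}.
Row 3, column 2: eliminating its row and column leaves {A, B}.
Row 3, column 3: eliminating its row and column leaves {A, B, D}.
Row 3, column 4: eliminating its row and column leaves {D}.
Row 4, column 1: eliminating its row and column leaves {C, D}.
Row 4, column 2: eliminating its row and column leaves {C, E}.
Row 4, column 3: eliminating its row and column leaves {D, E}.
Row 5, column 1: eliminating its row and column leaves {B, C}.
Row 5, column 2: eliminating its row and column leaves {B, C, E}.
Row 5, column 3: eliminating its row and column leaves {B, E}.
Enumerating the assignments across these blanks that avoid any row or column repeat gives 3 completions.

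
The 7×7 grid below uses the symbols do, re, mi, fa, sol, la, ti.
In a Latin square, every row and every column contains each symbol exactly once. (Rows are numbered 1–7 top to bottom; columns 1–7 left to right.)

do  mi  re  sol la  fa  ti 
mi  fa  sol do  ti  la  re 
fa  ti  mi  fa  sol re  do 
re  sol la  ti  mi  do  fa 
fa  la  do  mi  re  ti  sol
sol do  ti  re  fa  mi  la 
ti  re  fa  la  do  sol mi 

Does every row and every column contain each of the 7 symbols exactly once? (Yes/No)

No

Column 1 contains fa twice (at rows 3 and 5), so it is not a permutation.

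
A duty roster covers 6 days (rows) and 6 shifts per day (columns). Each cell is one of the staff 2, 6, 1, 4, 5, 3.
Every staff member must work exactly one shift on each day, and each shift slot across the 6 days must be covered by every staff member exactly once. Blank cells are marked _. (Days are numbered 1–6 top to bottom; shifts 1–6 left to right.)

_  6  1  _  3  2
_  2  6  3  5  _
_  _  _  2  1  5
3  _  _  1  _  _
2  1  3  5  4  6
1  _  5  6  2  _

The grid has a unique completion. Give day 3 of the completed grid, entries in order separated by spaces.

Day 3, shift 3: day 3 has {2, 1, 5} and shift 3 has {6, 1, 5, 3}, leaving only 4.
Day 3, shift 1: day 3 has {2, 1, 4, 5} and shift 1 has {2, 1, 3}, leaving only 6.
Day 3, shift 2: day 3 has {2, 6, 1, 4, 5} and shift 2 has {2, 6, 1}, leaving only 3.
So day 3 reads: 6 3 4 2 1 5.

6 3 4 2 1 5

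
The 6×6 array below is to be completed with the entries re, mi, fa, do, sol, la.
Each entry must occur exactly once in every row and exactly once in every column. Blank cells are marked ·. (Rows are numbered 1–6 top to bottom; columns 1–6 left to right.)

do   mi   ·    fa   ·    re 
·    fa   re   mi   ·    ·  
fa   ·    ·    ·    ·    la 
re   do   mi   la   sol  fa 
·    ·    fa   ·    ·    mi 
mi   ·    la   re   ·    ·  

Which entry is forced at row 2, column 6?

sol

Row 1, column 3: row 1 has {re, mi, fa, do} and column 3 has {re, mi, fa, la}, leaving only sol.
Row 1, column 5: row 1 has {re, mi, fa, do, sol} and column 5 has {sol}, leaving only la.
Row 2, column 5: row 2 has {re, mi, fa} and column 5 has {sol, la}, leaving only do.
Row 2 already has {re, mi, fa, do} and column 6 already has {re, mi, fa, la}, so row 2, column 6 must be sol.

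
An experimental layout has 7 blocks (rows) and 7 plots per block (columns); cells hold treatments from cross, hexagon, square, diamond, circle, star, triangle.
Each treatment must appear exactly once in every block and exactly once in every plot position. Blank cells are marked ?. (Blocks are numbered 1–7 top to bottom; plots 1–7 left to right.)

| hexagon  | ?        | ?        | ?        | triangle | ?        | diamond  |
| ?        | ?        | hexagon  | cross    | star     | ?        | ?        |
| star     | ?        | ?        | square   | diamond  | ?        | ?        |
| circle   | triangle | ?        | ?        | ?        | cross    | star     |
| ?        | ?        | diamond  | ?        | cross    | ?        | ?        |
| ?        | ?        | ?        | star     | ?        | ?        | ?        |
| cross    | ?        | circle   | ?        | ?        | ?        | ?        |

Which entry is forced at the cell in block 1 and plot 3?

star

Block 1, plot 4: block 1 has {hexagon, diamond, triangle} and plot 4 has {cross, square, star}, leaving only circle.
Block 4, plot 3: block 4 has {cross, circle, star, triangle} and plot 3 has {hexagon, diamond, circle}, leaving only square.
Block 4, plot 5: block 4 has {cross, square, circle, star, triangle} and plot 5 has {cross, diamond, star, triangle}, leaving only hexagon.
Block 4, plot 4: block 4 has {cross, hexagon, square, circle, star, triangle} and plot 4 has {cross, square, circle, star}, leaving only diamond.
Block 7, plot 5: block 7 has {cross, circle} and plot 5 has {cross, hexagon, diamond, star, triangle}, leaving only square.
Block 6, plot 5: block 6 has {star} and plot 5 has {cross, hexagon, square, diamond, star, triangle}, leaving only circle.
Block 1, plot 3 is narrowed to {cross, star}.
If it were cross, then block 6, plot 3 would be left with no valid symbol.
So block 1, plot 3 must be star.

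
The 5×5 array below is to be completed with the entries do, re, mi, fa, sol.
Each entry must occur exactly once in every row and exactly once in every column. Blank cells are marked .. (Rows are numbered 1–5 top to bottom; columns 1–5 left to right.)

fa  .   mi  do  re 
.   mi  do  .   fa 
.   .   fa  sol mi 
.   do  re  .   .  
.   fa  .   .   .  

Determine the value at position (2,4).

re

Row 2 already has {do, mi, fa} and column 4 already has {do, sol}, so row 2, column 4 must be re.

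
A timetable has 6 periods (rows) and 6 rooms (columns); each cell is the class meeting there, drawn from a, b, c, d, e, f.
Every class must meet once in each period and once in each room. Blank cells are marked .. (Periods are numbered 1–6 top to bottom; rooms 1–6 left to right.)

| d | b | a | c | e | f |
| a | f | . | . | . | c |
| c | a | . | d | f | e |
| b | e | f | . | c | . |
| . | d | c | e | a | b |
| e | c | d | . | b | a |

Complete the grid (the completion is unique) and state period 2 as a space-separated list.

Period 2, room 4: period 2 has {a, c, f} and room 4 has {c, d, e}, leaving only b.
Period 2, room 3: period 2 has {a, b, c, f} and room 3 has {a, c, d, f}, leaving only e.
Period 2, room 5: period 2 has {a, b, c, e, f} and room 5 has {a, b, c, e, f}, leaving only d.
So period 2 reads: a f e b d c.

a f e b d c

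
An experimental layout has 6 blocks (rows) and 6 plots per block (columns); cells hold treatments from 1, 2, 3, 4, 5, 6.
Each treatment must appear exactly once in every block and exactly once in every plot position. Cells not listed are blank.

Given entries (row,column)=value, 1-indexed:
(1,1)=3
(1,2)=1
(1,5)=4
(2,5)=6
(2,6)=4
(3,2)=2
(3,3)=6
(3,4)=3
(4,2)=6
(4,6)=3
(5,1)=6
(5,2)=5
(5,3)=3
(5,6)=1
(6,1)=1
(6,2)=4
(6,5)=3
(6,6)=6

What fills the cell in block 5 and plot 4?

Block 2, plot 2: block 2 has {4, 6} and plot 2 has {1, 2, 4, 5, 6}, leaving only 3.
Block 3, plot 6: block 3 has {2, 3, 6} and plot 6 has {1, 3, 4, 6}, leaving only 5.
Block 1, plot 6: block 1 has {1, 3, 4} and plot 6 has {1, 3, 4, 5, 6}, leaving only 2.
Block 1, plot 3: block 1 has {1, 2, 3, 4} and plot 3 has {3, 6}, leaving only 5.
Block 1, plot 4: block 1 has {1, 2, 3, 4, 5} and plot 4 has {3}, leaving only 6.
Block 3, plot 1: block 3 has {2, 3, 5, 6} and plot 1 has {1, 3, 6}, leaving only 4.
Block 3, plot 5: block 3 has {2, 3, 4, 5, 6} and plot 5 has {3, 4, 6}, leaving only 1.
Block 5, plot 5: block 5 has {1, 3, 5, 6} and plot 5 has {1, 3, 4, 6}, leaving only 2.
Block 5 already has {1, 2, 3, 5, 6} and plot 4 already has {3, 6}, so block 5, plot 4 must be 4.

4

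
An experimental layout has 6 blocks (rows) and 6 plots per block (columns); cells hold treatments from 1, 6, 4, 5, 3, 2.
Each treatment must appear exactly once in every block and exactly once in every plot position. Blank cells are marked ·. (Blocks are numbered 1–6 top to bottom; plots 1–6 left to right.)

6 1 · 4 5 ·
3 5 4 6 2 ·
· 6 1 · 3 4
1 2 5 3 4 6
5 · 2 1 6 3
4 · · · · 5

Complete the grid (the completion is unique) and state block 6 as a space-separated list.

Block 6, plot 2: block 6 has {4, 5} and plot 2 has {1, 6, 5, 2}, leaving only 3.
Block 6, plot 3: block 6 has {4, 5, 3} and plot 3 has {1, 4, 5, 2}, leaving only 6.
Block 6, plot 4: block 6 has {6, 4, 5, 3} and plot 4 has {1, 6, 4, 3}, leaving only 2.
Block 6, plot 5: block 6 has {6, 4, 5, 3, 2} and plot 5 has {6, 4, 5, 3, 2}, leaving only 1.
So block 6 reads: 4 3 6 2 1 5.

4 3 6 2 1 5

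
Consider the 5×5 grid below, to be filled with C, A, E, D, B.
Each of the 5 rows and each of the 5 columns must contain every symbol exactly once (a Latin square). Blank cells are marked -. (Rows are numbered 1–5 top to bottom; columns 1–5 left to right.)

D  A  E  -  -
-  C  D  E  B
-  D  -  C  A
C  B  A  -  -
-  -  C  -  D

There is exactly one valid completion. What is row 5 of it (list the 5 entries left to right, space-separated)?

Row 5, column 2: row 5 has {C, D} and column 2 has {C, A, D, B}, leaving only E.
Row 1, column 4: row 1 has {A, E, D} and column 4 has {C, E}, leaving only B.
Row 5, column 4: row 5 has {C, E, D} and column 4 has {C, E, B}, leaving only A.
Row 5, column 1: row 5 has {C, A, E, D} and column 1 has {C, D}, leaving only B.
So row 5 reads: B E C A D.

B E C A D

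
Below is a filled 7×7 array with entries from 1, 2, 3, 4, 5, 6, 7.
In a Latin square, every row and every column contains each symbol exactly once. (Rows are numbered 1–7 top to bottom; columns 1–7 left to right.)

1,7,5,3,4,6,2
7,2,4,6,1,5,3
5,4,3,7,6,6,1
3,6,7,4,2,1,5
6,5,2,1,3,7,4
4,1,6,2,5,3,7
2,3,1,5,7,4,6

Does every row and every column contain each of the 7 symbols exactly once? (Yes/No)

No

Column 6 contains 6 twice (at rows 1 and 3), so it is not a permutation.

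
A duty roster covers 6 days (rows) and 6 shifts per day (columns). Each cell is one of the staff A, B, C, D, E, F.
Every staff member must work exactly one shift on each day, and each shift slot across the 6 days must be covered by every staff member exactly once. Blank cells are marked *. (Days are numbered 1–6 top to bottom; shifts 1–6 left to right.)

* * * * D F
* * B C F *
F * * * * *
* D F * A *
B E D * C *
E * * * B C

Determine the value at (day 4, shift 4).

E

Day 2, shift 2: day 2 has {B, C, F} and shift 2 has {D, E}, leaving only A.
Day 2, shift 1: day 2 has {A, B, C, F} and shift 1 has {B, E, F}, leaving only D.
Day 2, shift 6: day 2 has {A, B, C, D, F} and shift 6 has {C, F}, leaving only E.
Day 3, shift 5: day 3 has {F} and shift 5 has {A, B, C, D, F}, leaving only E.
Day 4, shift 1: day 4 has {A, D, F} and shift 1 has {B, D, E, F}, leaving only C.
Day 1, shift 1: day 1 has {D, F} and shift 1 has {B, C, D, E, F}, leaving only A.
Day 4, shift 6: day 4 has {A, C, D, F} and shift 6 has {C, E, F}, leaving only B.
Day 4 already has {A, B, C, D, F} and shift 4 already has {C}, so day 4, shift 4 must be E.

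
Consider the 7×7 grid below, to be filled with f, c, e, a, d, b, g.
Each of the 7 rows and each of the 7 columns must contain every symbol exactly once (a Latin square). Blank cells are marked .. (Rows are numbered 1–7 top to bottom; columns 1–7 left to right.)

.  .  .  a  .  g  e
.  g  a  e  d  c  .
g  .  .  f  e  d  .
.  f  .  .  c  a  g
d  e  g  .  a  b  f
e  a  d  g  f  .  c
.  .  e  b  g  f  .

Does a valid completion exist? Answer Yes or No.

No

Row 6, column 6: row 6 together with column 6 already contain {f, c, e, a, d, b, g} — every symbol — so nothing can go there. The grid has no valid completion.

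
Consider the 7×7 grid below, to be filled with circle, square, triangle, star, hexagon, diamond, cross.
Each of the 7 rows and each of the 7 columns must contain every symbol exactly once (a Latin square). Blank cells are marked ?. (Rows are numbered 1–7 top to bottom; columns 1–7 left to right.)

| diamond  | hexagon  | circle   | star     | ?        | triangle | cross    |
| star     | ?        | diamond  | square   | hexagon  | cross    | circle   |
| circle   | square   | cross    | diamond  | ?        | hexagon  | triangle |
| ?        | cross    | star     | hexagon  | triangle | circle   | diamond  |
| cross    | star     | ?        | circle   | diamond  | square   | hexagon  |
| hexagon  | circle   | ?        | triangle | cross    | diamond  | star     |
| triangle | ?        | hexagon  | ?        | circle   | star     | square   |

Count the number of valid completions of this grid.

1

Row 1, column 5: eliminating its row and column leaves {square}.
Row 2, column 2: eliminating its row and column leaves {triangle}.
Row 3, column 5: eliminating its row and column leaves {star}.
Row 4, column 1: eliminating its row and column leaves {square}.
Row 5, column 3: eliminating its row and column leaves {triangle}.
Row 6, column 3: eliminating its row and column leaves {square}.
Row 7, column 2: eliminating its row and column leaves {diamond}.
Row 7, column 4: eliminating its row and column leaves {cross}.
Only one assignment across all blanks avoids any row or column repeat, giving 1 completion.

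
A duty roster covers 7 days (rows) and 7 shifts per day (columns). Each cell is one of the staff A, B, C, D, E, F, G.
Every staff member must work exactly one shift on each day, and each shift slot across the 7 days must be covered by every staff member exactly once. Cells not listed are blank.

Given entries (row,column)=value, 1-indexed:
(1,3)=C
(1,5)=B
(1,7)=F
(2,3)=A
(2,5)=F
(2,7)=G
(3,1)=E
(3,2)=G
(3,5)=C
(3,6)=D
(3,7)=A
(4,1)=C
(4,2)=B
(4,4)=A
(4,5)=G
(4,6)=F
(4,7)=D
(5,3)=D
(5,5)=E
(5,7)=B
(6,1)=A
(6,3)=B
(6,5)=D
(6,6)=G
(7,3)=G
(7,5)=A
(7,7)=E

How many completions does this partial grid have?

Day 1, shift 1: eliminating its day and shift leaves {D, G}.
Day 1, shift 2: eliminating its day and shift leaves {A, D, E}.
Day 1, shift 4: eliminating its day and shift leaves {D, E, G}.
Day 1, shift 6: eliminating its day and shift leaves {A, E}.
Day 2, shift 1: eliminating its day and shift leaves {B, D}.
Day 2, shift 2: eliminating its day and shift leaves {C, D, E}.
Day 2, shift 4: eliminating its day and shift leaves {B, C, D, E}.
Day 2, shift 6: eliminating its day and shift leaves {B, C, E}.
Day 3, shift 3: eliminating its day and shift leaves {F}.
Day 3, shift 4: eliminating its day and shift leaves {B, F}.
Day 4, shift 3: eliminating its day and shift leaves {E}.
Day 5, shift 1: eliminating its day and shift leaves {F, G}.
Day 5, shift 2: eliminating its day and shift leaves {A, C, F}.
Day 5, shift 4: eliminating its day and shift leaves {C, F, G}.
Day 5, shift 6: eliminating its day and shift leaves {A, C}.
Day 6, shift 2: eliminating its day and shift leaves {C, E, F}.
Day 6, shift 4: eliminating its day and shift leaves {C, E, F}.
Day 6, shift 7: eliminating its day and shift leaves {C}.
Day 7, shift 1: eliminating its day and shift leaves {B, D, F}.
Day 7, shift 2: eliminating its day and shift leaves {C, D, F}.
Day 7, shift 4: eliminating its day and shift leaves {B, C, D, F}.
Day 7, shift 6: eliminating its day and shift leaves {B, C}.
Enumerating the assignments across these blanks that avoid any day or shift repeat gives 8 completions.

8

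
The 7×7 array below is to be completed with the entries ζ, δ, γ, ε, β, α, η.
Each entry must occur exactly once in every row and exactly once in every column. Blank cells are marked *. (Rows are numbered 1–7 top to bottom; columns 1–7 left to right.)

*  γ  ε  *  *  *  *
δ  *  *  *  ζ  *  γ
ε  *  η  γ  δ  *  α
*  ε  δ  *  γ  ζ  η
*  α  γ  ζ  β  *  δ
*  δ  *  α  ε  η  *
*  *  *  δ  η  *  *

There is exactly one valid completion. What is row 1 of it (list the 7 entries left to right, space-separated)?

Row 1, column 5: row 1 has {γ, ε} and column 5 has {ζ, δ, γ, ε, β, η}, leaving only α.
Row 3, column 6: row 3 has {δ, γ, ε, α, η} and column 6 has {ζ, η}, leaving only β.
Row 1, column 6: row 1 has {γ, ε, α} and column 6 has {ζ, β, η}, leaving only δ.
Row 3, column 2: row 3 has {δ, γ, ε, β, α, η} and column 2 has {δ, γ, ε, α}, leaving only ζ.
Row 4, column 4: row 4 has {ζ, δ, γ, ε, η} and column 4 has {ζ, δ, γ, α}, leaving only β.
Row 1, column 4: row 1 has {δ, γ, ε, α} and column 4 has {ζ, δ, γ, β, α}, leaving only η.
Row 2, column 4: row 2 has {ζ, δ, γ} and column 4 has {ζ, δ, γ, β, α, η}, leaving only ε.
Row 2, column 6: row 2 has {ζ, δ, γ, ε} and column 6 has {ζ, δ, β, η}, leaving only α.
Row 2, column 3: row 2 has {ζ, δ, γ, ε, α} and column 3 has {δ, γ, ε, η}, leaving only β.
Row 2, column 2: row 2 has {ζ, δ, γ, ε, β, α} and column 2 has {ζ, δ, γ, ε, α}, leaving only η.
Row 4, column 1: row 4 has {ζ, δ, γ, ε, β, η} and column 1 has {δ, ε}, leaving only α.
Row 5, column 1: row 5 has {ζ, δ, γ, β, α} and column 1 has {δ, ε, α}, leaving only η.
Row 5, column 6: row 5 has {ζ, δ, γ, β, α, η} and column 6 has {ζ, δ, β, α, η}, leaving only ε.
Row 6, column 3: row 6 has {δ, ε, α, η} and column 3 has {δ, γ, ε, β, η}, leaving only ζ.
Row 6, column 7: row 6 has {ζ, δ, ε, α, η} and column 7 has {δ, γ, α, η}, leaving only β.
Row 1, column 7: row 1 has {δ, γ, ε, α, η} and column 7 has {δ, γ, β, α, η}, leaving only ζ.
Row 1, column 1: row 1 has {ζ, δ, γ, ε, α, η} and column 1 has {δ, ε, α, η}, leaving only β.
So row 1 reads: β γ ε η α δ ζ.

β γ ε η α δ ζ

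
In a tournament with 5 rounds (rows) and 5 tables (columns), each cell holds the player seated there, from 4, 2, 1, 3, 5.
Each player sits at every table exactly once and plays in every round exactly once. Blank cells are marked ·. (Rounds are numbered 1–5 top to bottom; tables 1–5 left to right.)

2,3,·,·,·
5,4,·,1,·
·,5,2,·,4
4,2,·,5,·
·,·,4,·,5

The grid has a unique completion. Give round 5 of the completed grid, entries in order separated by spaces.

Round 5, table 2: round 5 has {4, 5} and table 2 has {4, 2, 3, 5}, leaving only 1.
Round 5, table 1: round 5 has {4, 1, 5} and table 1 has {4, 2, 5}, leaving only 3.
Round 5, table 4: round 5 has {4, 1, 3, 5} and table 4 has {1, 5}, leaving only 2.
So round 5 reads: 3 1 4 2 5.

3 1 4 2 5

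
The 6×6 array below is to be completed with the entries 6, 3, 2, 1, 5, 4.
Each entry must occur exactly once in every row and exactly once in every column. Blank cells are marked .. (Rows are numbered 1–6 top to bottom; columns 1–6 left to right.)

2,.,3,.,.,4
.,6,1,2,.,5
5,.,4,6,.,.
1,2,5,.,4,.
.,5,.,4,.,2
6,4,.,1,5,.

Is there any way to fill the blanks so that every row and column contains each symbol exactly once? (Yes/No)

No row or column among the givens repeats a symbol, and propagating forced cells runs into no contradiction.
One valid completion exists (for instance, 2 1 3 5 6 4 / 4 6 1 2 3 5 / 5 3 4 6 2 1 / 1 2 5 3 4 6 / 3 5 6 4 1 2 / 6 4 2 1 5 3).

Yes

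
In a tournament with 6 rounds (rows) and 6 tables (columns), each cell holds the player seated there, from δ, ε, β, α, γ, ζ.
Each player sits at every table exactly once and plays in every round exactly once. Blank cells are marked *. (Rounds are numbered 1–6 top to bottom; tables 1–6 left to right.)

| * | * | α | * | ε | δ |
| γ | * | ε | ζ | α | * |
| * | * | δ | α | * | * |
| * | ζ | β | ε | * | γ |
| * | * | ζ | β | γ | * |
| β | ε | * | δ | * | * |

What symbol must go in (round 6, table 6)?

Round 1, table 1: round 1 has {δ, ε, α} and table 1 has {β, γ}, leaving only ζ.
Round 1, table 4: round 1 has {δ, ε, α, ζ} and table 4 has {δ, ε, β, α, ζ}, leaving only γ.
Round 1, table 2: round 1 has {δ, ε, α, γ, ζ} and table 2 has {ε, ζ}, leaving only β.
Round 2, table 2: round 2 has {ε, α, γ, ζ} and table 2 has {ε, β, ζ}, leaving only δ.
Round 2, table 6: round 2 has {δ, ε, α, γ, ζ} and table 6 has {δ, γ}, leaving only β.
Round 3, table 1: round 3 has {δ, α} and table 1 has {β, γ, ζ}, leaving only ε.
Round 3, table 2: round 3 has {δ, ε, α} and table 2 has {δ, ε, β, ζ}, leaving only γ.
Round 3, table 6: round 3 has {δ, ε, α, γ} and table 6 has {δ, β, γ}, leaving only ζ.
Round 6 already has {δ, ε, β} and table 6 already has {δ, β, γ, ζ}, so round 6, table 6 must be α.

α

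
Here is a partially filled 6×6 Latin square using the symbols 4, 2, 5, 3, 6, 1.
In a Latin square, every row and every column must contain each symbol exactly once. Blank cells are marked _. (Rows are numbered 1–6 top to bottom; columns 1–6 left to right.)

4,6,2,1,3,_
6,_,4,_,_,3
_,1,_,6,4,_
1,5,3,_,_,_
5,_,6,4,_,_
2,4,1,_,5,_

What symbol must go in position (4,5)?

6

Row 1, column 6: row 1 has {4, 2, 3, 6, 1} and column 6 has {3}, leaving only 5.
Row 2, column 2: row 2 has {4, 3, 6} and column 2 has {4, 5, 6, 1}, leaving only 2.
Row 2, column 4: row 2 has {4, 2, 3, 6} and column 4 has {4, 6, 1}, leaving only 5.
Row 2, column 5: row 2 has {4, 2, 5, 3, 6} and column 5 has {4, 5, 3}, leaving only 1.
Row 3, column 1: row 3 has {4, 6, 1} and column 1 has {4, 2, 5, 6, 1}, leaving only 3.
Row 3, column 3: row 3 has {4, 3, 6, 1} and column 3 has {4, 2, 3, 6, 1}, leaving only 5.
Row 3, column 6: row 3 has {4, 5, 3, 6, 1} and column 6 has {5, 3}, leaving only 2.
Row 4, column 4: row 4 has {5, 3, 1} and column 4 has {4, 5, 6, 1}, leaving only 2.
Row 4 already has {2, 5, 3, 1} and column 5 already has {4, 5, 3, 1}, so row 4, column 5 must be 6.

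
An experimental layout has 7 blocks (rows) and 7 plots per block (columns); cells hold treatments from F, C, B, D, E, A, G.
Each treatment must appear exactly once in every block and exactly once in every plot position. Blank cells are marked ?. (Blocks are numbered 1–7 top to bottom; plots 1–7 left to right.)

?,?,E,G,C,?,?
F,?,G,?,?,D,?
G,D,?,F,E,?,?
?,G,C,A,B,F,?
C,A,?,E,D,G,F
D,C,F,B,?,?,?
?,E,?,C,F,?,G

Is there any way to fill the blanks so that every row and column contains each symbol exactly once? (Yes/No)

No

Block 2, plot 4: block 2 together with plot 4 already contain {F, C, B, D, E, A, G} — every symbol — so nothing can go there. The grid has no valid completion.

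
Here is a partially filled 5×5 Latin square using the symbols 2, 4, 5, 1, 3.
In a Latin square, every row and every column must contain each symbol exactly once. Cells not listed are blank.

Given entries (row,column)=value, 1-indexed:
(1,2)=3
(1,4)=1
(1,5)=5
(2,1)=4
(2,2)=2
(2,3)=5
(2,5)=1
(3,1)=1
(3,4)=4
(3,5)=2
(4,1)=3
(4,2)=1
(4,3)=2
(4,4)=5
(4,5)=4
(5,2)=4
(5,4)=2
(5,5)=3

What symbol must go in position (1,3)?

4

Row 1 already has {5, 1, 3} and column 3 already has {2, 5}, so row 1, column 3 must be 4.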